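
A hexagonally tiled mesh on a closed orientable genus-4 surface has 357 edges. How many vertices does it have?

χ = 2 − 2·4 = -6, and every face is a hexagon so 6F = 2E.
F = 2E/6 = 119. Then V = -6 + E − F = -6 + 357 − 119 = 232.

232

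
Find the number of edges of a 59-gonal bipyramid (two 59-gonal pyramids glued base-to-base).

A bipyramid over an n-gon has 2n triangular faces and n + 2 vertices: V = 59 + 2 = 61, E = 3·59 = 177, F = 2·59 = 118.

177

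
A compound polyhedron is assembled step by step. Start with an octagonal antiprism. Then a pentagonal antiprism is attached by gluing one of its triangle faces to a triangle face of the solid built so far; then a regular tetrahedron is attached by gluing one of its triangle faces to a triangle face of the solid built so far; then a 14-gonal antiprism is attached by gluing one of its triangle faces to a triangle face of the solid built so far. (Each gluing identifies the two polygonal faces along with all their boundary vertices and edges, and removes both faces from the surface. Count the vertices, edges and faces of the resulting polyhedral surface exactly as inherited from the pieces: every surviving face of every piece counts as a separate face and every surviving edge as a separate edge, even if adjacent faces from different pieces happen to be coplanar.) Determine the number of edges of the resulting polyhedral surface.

An octagonal antiprism: V=16, E=32, F=18.
Attach a pentagonal antiprism (V=10, E=20, F=12) along a 3-gon: merge 3 vertices and 3 edges, delete both glued faces → V=23, E=49, F=28.
Attach a regular tetrahedron (V=4, E=6, F=4) along a 3-gon: merge 3 vertices and 3 edges, delete both glued faces → V=24, E=52, F=30.
Attach a 14-gonal antiprism (V=28, E=56, F=30) along a 3-gon: merge 3 vertices and 3 edges, delete both glued faces → V=49, E=105, F=58.
Check: V − E + F = 49 − 105 + 58 = 2.

105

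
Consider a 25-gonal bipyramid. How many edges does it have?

A bipyramid over an n-gon has 2n triangular faces and n + 2 vertices: V = 25 + 2 = 27, E = 3·25 = 75, F = 2·25 = 50.
Check: V − E + F = 27 − 75 + 50 = 2.

75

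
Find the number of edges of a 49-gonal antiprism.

An antiprism on an n-gon has two n-gon caps and 2n triangles: V = 2·49 = 98, E = 4·49 = 196, F = 2·49 + 2 = 100.

196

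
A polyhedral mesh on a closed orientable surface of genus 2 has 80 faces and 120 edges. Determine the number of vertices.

38

For a closed orientable surface of genus 2, χ = 2 − 2·2 = -2.
V = -2 + E − F = -2 + 120 − 80 = 38.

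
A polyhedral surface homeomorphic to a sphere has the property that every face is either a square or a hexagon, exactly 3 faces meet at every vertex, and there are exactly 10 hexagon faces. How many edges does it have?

42

Let x be the number of squares; then F = 10 + x.
Edge–face incidences: 2E = 6·10 + 4·x = 60 + 4x.
Every vertex has degree 3, so 3V = 2E.
Euler: V − E + F = 2 ⇒ (2E)/3 − E + (10 + x) = 2.
Multiply by 6: 2·(2E) − 3·(2E) + 6·(10 + x) = 12, i.e. 60 + 6x − (60 + 4x) = 12.
Collecting terms: 2x = 12, so x = 6.
Then 2E = 60 + 4·6 = 84, so E = 42, V = 2E/3 = 28, F = 10 + 6 = 16.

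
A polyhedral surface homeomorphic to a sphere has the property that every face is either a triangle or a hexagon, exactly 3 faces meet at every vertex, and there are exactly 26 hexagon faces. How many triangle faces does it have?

Let x be the number of triangles; then F = 26 + x.
Edge–face incidences: 2E = 6·26 + 3·x = 156 + 3x.
Every vertex has degree 3, so 3V = 2E.
Euler: V − E + F = 2 ⇒ (2E)/3 − E + (26 + x) = 2.
Multiply by 6: 2·(2E) − 3·(2E) + 6·(26 + x) = 12, i.e. 156 + 6x − (156 + 3x) = 12.
Collecting terms: 3x = 12, so x = 4.
Then 2E = 156 + 3·4 = 168, so E = 84, V = 2E/3 = 56, F = 26 + 4 = 30.

4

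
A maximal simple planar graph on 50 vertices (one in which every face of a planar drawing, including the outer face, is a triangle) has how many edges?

144

In a plane triangulation 3F = 2E and V − E + F = 2, so E = 3V − 6 = 3·50 − 6 = 144.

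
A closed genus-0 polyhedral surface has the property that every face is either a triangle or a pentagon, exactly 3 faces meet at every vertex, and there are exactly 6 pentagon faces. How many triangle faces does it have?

2

Let x be the number of triangles; then F = 6 + x.
Edge–face incidences: 2E = 5·6 + 3·x = 30 + 3x.
Every vertex has degree 3, so 3V = 2E.
Euler: V − E + F = 2 ⇒ (2E)/3 − E + (6 + x) = 2.
Multiply by 6: 2·(2E) − 3·(2E) + 6·(6 + x) = 12, i.e. 36 + 6x − (30 + 3x) = 12.
Collecting terms: 3x + 6 = 12, so 3x = 6, so x = 2.
Then 2E = 30 + 3·2 = 36, so E = 18, V = 2E/3 = 12, F = 6 + 2 = 8.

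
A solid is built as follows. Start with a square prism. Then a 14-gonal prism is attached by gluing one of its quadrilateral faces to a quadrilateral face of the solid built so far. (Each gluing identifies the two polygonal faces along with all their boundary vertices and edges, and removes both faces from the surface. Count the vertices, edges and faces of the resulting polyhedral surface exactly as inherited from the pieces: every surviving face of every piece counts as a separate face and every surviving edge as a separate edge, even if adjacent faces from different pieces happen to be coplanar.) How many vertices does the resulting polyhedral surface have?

32

A square prism: V=8, E=12, F=6.
Attach a 14-gonal prism (V=28, E=42, F=16) along a 4-gon: merge 4 vertices and 4 edges, delete both glued faces → V=32, E=50, F=20.
Check: V − E + F = 32 − 50 + 20 = 2.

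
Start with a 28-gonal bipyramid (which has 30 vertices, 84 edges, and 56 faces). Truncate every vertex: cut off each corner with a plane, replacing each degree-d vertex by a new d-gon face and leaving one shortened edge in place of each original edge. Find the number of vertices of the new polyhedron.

168

Truncation replaces each original edge-end by a new vertex, so V′ = 2E = 168.
Each original edge survives, and each old vertex of degree d contributes d new edges; summing degrees gives Σd = 2E, so E′ = E + 2E = 3E = 252.
Each original face survives and each original vertex becomes one new face: F′ = F + V = 86.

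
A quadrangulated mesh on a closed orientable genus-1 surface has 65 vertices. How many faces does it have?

65

χ = 2 − 2·1 = 0, and every face is a square so 4F = 2E.
V − E + F = 0 with E = 4F/2 gives 65 − (4/2 − 1)·F = 0, so F = 65 and E = 130.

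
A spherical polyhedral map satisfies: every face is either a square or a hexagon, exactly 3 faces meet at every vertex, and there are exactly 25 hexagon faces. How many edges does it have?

87

Let x be the number of squares; then F = 25 + x.
Edge–face incidences: 2E = 6·25 + 4·x = 150 + 4x.
Every vertex has degree 3, so 3V = 2E.
Euler: V − E + F = 2 ⇒ (2E)/3 − E + (25 + x) = 2.
Multiply by 6: 2·(2E) − 3·(2E) + 6·(25 + x) = 12, i.e. 150 + 6x − (150 + 4x) = 12.
Collecting terms: 2x = 12, so x = 6.
Then 2E = 150 + 4·6 = 174, so E = 87, V = 2E/3 = 58, F = 25 + 6 = 31.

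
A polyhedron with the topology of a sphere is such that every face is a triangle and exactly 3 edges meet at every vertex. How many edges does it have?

6

Each face has 3 edges and each edge borders two faces, so 2E = 3F.
Each vertex has degree 3, so 3V = 2E and hence V = 3F/3.
Euler: V − E + F = 2 ⇒ (3F/3) − (3F/2) + F = 2.
Multiply by 6: (6 − 9 + 6)F = 12, i.e. 3F = 12.
So F = 4, E = 3·4/2 = 6, V = 3·4/3 = 4.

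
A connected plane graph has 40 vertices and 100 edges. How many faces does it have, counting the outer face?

62

Euler's formula for a connected plane graph: V − E + F = 2, so F = 2 − 40 + 100 = 62.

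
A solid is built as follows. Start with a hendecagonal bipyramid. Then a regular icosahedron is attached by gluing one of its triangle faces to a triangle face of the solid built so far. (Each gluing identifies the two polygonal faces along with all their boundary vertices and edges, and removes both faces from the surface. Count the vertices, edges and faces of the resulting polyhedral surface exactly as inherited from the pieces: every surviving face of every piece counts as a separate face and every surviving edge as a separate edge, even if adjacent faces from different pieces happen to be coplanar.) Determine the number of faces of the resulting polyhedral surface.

40

A hendecagonal bipyramid: V=13, E=33, F=22.
Attach a regular icosahedron (V=12, E=30, F=20) along a 3-gon: merge 3 vertices and 3 edges, delete both glued faces → V=22, E=60, F=40.
Check: V − E + F = 22 − 60 + 40 = 2.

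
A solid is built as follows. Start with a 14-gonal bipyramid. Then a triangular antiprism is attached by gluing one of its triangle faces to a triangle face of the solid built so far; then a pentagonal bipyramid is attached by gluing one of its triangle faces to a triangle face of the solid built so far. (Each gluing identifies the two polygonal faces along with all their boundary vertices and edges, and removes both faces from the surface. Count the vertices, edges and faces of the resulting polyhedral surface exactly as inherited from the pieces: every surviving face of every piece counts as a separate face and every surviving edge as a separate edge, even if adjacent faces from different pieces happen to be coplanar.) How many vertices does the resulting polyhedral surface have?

A 14-gonal bipyramid: V=16, E=42, F=28.
Attach a triangular antiprism (V=6, E=12, F=8) along a 3-gon: merge 3 vertices and 3 edges, delete both glued faces → V=19, E=51, F=34.
Attach a pentagonal bipyramid (V=7, E=15, F=10) along a 3-gon: merge 3 vertices and 3 edges, delete both glued faces → V=23, E=63, F=42.
Check: V − E + F = 23 − 63 + 42 = 2.

23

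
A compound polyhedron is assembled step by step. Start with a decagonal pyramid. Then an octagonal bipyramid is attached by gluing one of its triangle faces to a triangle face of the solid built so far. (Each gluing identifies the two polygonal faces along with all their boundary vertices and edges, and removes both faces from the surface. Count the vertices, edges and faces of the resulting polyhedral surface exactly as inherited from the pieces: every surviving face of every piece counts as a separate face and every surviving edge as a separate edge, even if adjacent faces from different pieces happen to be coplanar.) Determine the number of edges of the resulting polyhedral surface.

A decagonal pyramid: V=11, E=20, F=11.
Attach an octagonal bipyramid (V=10, E=24, F=16) along a 3-gon: merge 3 vertices and 3 edges, delete both glued faces → V=18, E=41, F=25.
Check: V − E + F = 18 − 41 + 25 = 2.

41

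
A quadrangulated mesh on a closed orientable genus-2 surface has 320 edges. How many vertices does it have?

χ = 2 − 2·2 = -2, and every face is a square so 4F = 2E.
F = 2E/4 = 160. Then V = -2 + E − F = -2 + 320 − 160 = 158.

158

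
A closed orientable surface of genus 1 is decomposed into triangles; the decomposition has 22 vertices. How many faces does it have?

χ = 2 − 2·1 = 0, and every face is a triangle so 3F = 2E.
V − E + F = 0 with E = 3F/2 gives 22 − (3/2 − 1)·F = 0, so F = 44 and E = 66.

44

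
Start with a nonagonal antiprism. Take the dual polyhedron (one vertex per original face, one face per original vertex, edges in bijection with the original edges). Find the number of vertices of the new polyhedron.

20

The base solid has V = 18, E = 36, F = 20.
The dual swaps V and F and preserves E: V′ = F = 20, E′ = E = 36, F′ = V = 18.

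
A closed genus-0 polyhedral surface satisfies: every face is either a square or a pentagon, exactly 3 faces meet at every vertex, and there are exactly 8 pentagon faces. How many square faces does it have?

Let x be the number of squares; then F = 8 + x.
Edge–face incidences: 2E = 5·8 + 4·x = 40 + 4x.
Every vertex has degree 3, so 3V = 2E.
Euler: V − E + F = 2 ⇒ (2E)/3 − E + (8 + x) = 2.
Multiply by 6: 2·(2E) − 3·(2E) + 6·(8 + x) = 12, i.e. 48 + 6x − (40 + 4x) = 12.
Collecting terms: 2x + 8 = 12, so 2x = 4, so x = 2.
Then 2E = 40 + 4·2 = 48, so E = 24, V = 2E/3 = 16, F = 8 + 2 = 10.

2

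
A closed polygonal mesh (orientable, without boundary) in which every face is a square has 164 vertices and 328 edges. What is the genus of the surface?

1

Every face is a square and each edge borders two faces, so 4F = 2·328, giving F = 164.
χ = V − E + F = 164 − 328 + 164 = 0.
For a closed orientable surface χ = 2 − 2g, so g = (2 − (0))/2 = 1.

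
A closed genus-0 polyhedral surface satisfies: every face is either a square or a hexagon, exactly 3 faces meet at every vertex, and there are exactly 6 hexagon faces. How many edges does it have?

30

Let x be the number of squares; then F = 6 + x.
Edge–face incidences: 2E = 6·6 + 4·x = 36 + 4x.
Every vertex has degree 3, so 3V = 2E.
Euler: V − E + F = 2 ⇒ (2E)/3 − E + (6 + x) = 2.
Multiply by 6: 2·(2E) − 3·(2E) + 6·(6 + x) = 12, i.e. 36 + 6x − (36 + 4x) = 12.
Collecting terms: 2x = 12, so x = 6.
Then 2E = 36 + 4·6 = 60, so E = 30, V = 2E/3 = 20, F = 6 + 6 = 12.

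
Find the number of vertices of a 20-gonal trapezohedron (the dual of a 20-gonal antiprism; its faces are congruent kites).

42

The n-trapezohedron (dual of the n-antiprism) has V = 2·20 + 2 = 42, E = 4·20 = 80, F = 2·20 = 40.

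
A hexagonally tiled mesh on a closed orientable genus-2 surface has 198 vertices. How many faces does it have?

100

χ = 2 − 2·2 = -2, and every face is a hexagon so 6F = 2E.
V − E + F = -2 with E = 6F/2 gives 198 − (6/2 − 1)·F = -2, so F = 100 and E = 300.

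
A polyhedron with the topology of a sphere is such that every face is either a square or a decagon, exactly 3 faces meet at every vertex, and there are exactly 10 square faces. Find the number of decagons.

Let x be the number of decagons; then F = 10 + x.
Edge–face incidences: 2E = 4·10 + 10·x = 40 + 10x.
Every vertex has degree 3, so 3V = 2E.
Euler: V − E + F = 2 ⇒ (2E)/3 − E + (10 + x) = 2.
Multiply by 6: 2·(2E) − 3·(2E) + 6·(10 + x) = 12, i.e. 60 + 6x − (40 + 10x) = 12.
Collecting terms: −4x + 20 = 12, so −4x = −8, so x = 2.
Then 2E = 40 + 10·2 = 60, so E = 30, V = 2E/3 = 20, F = 10 + 2 = 12.

2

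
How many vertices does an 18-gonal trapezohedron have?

38

The n-trapezohedron (dual of the n-antiprism) has V = 2·18 + 2 = 38, E = 4·18 = 72, F = 2·18 = 36.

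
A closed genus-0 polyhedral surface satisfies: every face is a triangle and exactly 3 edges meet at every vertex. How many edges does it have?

Each face has 3 edges and each edge borders two faces, so 2E = 3F.
Each vertex has degree 3, so 3V = 2E and hence V = 3F/3.
Euler: V − E + F = 2 ⇒ (3F/3) − (3F/2) + F = 2.
Multiply by 6: (6 − 9 + 6)F = 12, i.e. 3F = 12.
So F = 4, E = 3·4/2 = 6, V = 3·4/3 = 4.

6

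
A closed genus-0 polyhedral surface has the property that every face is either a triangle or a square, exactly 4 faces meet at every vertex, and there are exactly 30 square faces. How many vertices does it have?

Let x be the number of triangles; then F = 30 + x.
Edge–face incidences: 2E = 4·30 + 3·x = 120 + 3x.
Every vertex has degree 4, so 4V = 2E.
Euler: V − E + F = 2 ⇒ (2E)/4 − E + (30 + x) = 2.
Multiply by 8: 2·(2E) − 4·(2E) + 8·(30 + x) = 16, i.e. 240 + 8x − 2·(120 + 3x) = 16.
Collecting terms: 2x = 16, so x = 8.
Then 2E = 120 + 3·8 = 144, so E = 72, V = 2E/4 = 36, F = 30 + 8 = 38.

36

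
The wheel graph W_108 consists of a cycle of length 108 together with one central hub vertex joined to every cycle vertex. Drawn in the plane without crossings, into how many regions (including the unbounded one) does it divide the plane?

109

W_108 has V = 108 + 1 = 109 vertices and E = 2·108 = 216 edges.
By Euler's formula F = 2 − V + E = 2 − 109 + 216 = 109.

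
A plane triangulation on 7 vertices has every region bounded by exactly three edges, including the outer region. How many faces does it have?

10

In a plane triangulation 3F = 2E and V − E + F = 2, so F = 2V − 4 = 2·7 − 4 = 10.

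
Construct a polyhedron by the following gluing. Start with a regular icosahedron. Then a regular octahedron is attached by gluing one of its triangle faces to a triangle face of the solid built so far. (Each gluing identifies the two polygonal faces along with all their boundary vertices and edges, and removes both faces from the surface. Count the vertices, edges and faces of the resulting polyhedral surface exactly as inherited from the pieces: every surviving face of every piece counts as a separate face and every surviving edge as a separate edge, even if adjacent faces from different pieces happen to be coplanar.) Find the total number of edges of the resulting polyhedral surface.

A regular icosahedron: V=12, E=30, F=20.
Attach a regular octahedron (V=6, E=12, F=8) along a 3-gon: merge 3 vertices and 3 edges, delete both glued faces → V=15, E=39, F=26.
Check: V − E + F = 15 − 39 + 26 = 2.

39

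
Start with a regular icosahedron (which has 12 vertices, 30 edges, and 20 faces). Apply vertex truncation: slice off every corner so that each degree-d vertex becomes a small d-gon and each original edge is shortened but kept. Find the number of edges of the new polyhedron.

90

Truncation replaces each original edge-end by a new vertex, so V′ = 2E = 60.
Each original edge survives, and each old vertex of degree d contributes d new edges; summing degrees gives Σd = 2E, so E′ = E + 2E = 3E = 90.
Each original face survives and each original vertex becomes one new face: F′ = F + V = 32.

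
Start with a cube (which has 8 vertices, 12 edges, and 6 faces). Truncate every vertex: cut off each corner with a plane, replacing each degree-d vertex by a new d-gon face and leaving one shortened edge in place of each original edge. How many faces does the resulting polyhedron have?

Truncation replaces each original edge-end by a new vertex, so V′ = 2E = 24.
Each original edge survives, and each old vertex of degree d contributes d new edges; summing degrees gives Σd = 2E, so E′ = E + 2E = 3E = 36.
Each original face survives and each original vertex becomes one new face: F′ = F + V = 14.

14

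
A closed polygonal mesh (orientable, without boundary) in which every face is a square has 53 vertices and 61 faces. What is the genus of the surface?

5

Every face is a square, so 2E = 4·61 = 244, giving E = 122.
χ = V − E + F = 53 − 122 + 61 = -8.
For a closed orientable surface χ = 2 − 2g, so g = (2 − (-8))/2 = 5.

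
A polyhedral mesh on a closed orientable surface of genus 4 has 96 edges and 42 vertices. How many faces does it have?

For a closed orientable surface of genus 4, χ = 2 − 2·4 = -6.
F = -6 − V + E = -6 − 42 + 96 = 48.

48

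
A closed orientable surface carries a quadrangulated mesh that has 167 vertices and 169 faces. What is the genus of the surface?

2

Every face is a square, so 2E = 4·169 = 676, giving E = 338.
χ = V − E + F = 167 − 338 + 169 = -2.
For a closed orientable surface χ = 2 − 2g, so g = (2 − (-2))/2 = 2.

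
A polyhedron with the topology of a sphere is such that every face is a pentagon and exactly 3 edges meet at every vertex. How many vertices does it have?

Each face has 5 edges and each edge borders two faces, so 2E = 5F.
Each vertex has degree 3, so 3V = 2E and hence V = 5F/3.
Euler: V − E + F = 2 ⇒ (5F/3) − (5F/2) + F = 2.
Multiply by 6: (10 − 15 + 6)F = 12, i.e. 1F = 12.
So F = 12, E = 5·12/2 = 30, V = 5·12/3 = 20.

20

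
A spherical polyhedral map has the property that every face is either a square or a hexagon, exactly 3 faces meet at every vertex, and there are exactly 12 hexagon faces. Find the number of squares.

Let x be the number of squares; then F = 12 + x.
Edge–face incidences: 2E = 6·12 + 4·x = 72 + 4x.
Every vertex has degree 3, so 3V = 2E.
Euler: V − E + F = 2 ⇒ (2E)/3 − E + (12 + x) = 2.
Multiply by 6: 2·(2E) − 3·(2E) + 6·(12 + x) = 12, i.e. 72 + 6x − (72 + 4x) = 12.
Collecting terms: 2x = 12, so x = 6.
Then 2E = 72 + 4·6 = 96, so E = 48, V = 2E/3 = 32, F = 12 + 6 = 18.

6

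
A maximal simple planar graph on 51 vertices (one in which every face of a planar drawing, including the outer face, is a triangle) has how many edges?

In a plane triangulation 3F = 2E and V − E + F = 2, so E = 3V − 6 = 3·51 − 6 = 147.

147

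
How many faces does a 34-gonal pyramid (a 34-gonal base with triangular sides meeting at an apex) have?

A pyramid on an n-gon base has one n-gon and n triangles: V = 34 + 1 = 35, E = 2·34 = 68, F = 34 + 1 = 35.

35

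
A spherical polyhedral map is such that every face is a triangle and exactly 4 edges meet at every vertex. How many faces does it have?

8

Each face has 3 edges and each edge borders two faces, so 2E = 3F.
Each vertex has degree 4, so 4V = 2E and hence V = 3F/4.
Euler: V − E + F = 2 ⇒ (3F/4) − (3F/2) + F = 2.
Multiply by 8: (6 − 12 + 8)F = 16, i.e. 2F = 16.
So F = 8, E = 3·8/2 = 12, V = 3·8/4 = 6.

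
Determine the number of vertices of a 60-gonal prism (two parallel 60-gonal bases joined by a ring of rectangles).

120

A prism on an n-gon has two n-gon bases and n rectangular sides: V = 2·60 = 120, E = 3·60 = 180, F = 60 + 2 = 62.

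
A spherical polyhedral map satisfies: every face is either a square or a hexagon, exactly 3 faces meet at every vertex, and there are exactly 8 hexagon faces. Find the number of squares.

6

Let x be the number of squares; then F = 8 + x.
Edge–face incidences: 2E = 6·8 + 4·x = 48 + 4x.
Every vertex has degree 3, so 3V = 2E.
Euler: V − E + F = 2 ⇒ (2E)/3 − E + (8 + x) = 2.
Multiply by 6: 2·(2E) − 3·(2E) + 6·(8 + x) = 12, i.e. 48 + 6x − (48 + 4x) = 12.
Collecting terms: 2x = 12, so x = 6.
Then 2E = 48 + 4·6 = 72, so E = 36, V = 2E/3 = 24, F = 8 + 6 = 14.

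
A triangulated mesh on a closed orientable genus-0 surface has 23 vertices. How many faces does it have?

χ = 2 − 2·0 = 2, and every face is a triangle so 3F = 2E.
V − E + F = 2 with E = 3F/2 gives 23 − (3/2 − 1)·F = 2, so F = 42 and E = 63.

42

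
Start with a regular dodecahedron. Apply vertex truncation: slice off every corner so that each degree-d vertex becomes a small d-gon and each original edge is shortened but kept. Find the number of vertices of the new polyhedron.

60

The base solid has V = 20, E = 30, F = 12.
Truncation replaces each original edge-end by a new vertex, so V′ = 2E = 60.
Each original edge survives, and each old vertex of degree d contributes d new edges; summing degrees gives Σd = 2E, so E′ = E + 2E = 3E = 90.
Each original face survives and each original vertex becomes one new face: F′ = F + V = 32.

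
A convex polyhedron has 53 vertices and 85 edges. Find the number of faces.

34

Here V − E + F = 2.
F = 2 − V + E = 2 − 53 + 85 = 34.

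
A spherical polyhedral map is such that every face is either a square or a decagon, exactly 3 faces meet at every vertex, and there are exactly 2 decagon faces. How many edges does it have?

30

Let x be the number of squares; then F = 2 + x.
Edge–face incidences: 2E = 10·2 + 4·x = 20 + 4x.
Every vertex has degree 3, so 3V = 2E.
Euler: V − E + F = 2 ⇒ (2E)/3 − E + (2 + x) = 2.
Multiply by 6: 2·(2E) − 3·(2E) + 6·(2 + x) = 12, i.e. 12 + 6x − (20 + 4x) = 12.
Collecting terms: 2x − 8 = 12, so 2x = 20, so x = 10.
Then 2E = 20 + 4·10 = 60, so E = 30, V = 2E/3 = 20, F = 2 + 10 = 12.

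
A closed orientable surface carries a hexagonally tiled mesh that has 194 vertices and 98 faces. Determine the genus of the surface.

2

Every face is a hexagon, so 2E = 6·98 = 588, giving E = 294.
χ = V − E + F = 194 − 294 + 98 = -2.
For a closed orientable surface χ = 2 − 2g, so g = (2 − (-2))/2 = 2.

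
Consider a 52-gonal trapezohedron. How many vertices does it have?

106

The n-trapezohedron (dual of the n-antiprism) has V = 2·52 + 2 = 106, E = 4·52 = 208, F = 2·52 = 104.
Check: V − E + F = 106 − 208 + 104 = 2.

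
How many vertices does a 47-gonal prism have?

94

A prism on an n-gon has two n-gon bases and n rectangular sides: V = 2·47 = 94, E = 3·47 = 141, F = 47 + 2 = 49.
Check: V − E + F = 94 − 141 + 49 = 2.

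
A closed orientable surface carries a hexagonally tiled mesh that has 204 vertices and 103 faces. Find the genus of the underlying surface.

Every face is a hexagon, so 2E = 6·103 = 618, giving E = 309.
χ = V − E + F = 204 − 309 + 103 = -2.
For a closed orientable surface χ = 2 − 2g, so g = (2 − (-2))/2 = 2.

2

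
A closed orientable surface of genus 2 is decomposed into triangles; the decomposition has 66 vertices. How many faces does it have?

136

χ = 2 − 2·2 = -2, and every face is a triangle so 3F = 2E.
V − E + F = -2 with E = 3F/2 gives 66 − (3/2 − 1)·F = -2, so F = 136 and E = 204.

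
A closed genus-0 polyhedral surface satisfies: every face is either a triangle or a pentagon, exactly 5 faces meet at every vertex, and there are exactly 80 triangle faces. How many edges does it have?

150

Let x be the number of pentagons; then F = 80 + x.
Edge–face incidences: 2E = 3·80 + 5·x = 240 + 5x.
Every vertex has degree 5, so 5V = 2E.
Euler: V − E + F = 2 ⇒ (2E)/5 − E + (80 + x) = 2.
Multiply by 10: 2·(2E) − 5·(2E) + 10·(80 + x) = 20, i.e. 800 + 10x − 3·(240 + 5x) = 20.
Collecting terms: −5x + 80 = 20, so −5x = −60, so x = 12.
Then 2E = 240 + 5·12 = 300, so E = 150, V = 2E/5 = 60, F = 80 + 12 = 92.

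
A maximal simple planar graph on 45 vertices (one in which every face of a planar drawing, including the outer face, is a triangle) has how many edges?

129

In a plane triangulation 3F = 2E and V − E + F = 2, so E = 3V − 6 = 3·45 − 6 = 129.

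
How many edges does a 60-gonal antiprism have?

An antiprism on an n-gon has two n-gon caps and 2n triangles: V = 2·60 = 120, E = 4·60 = 240, F = 2·60 + 2 = 122.
Check: V − E + F = 120 − 240 + 122 = 2.

240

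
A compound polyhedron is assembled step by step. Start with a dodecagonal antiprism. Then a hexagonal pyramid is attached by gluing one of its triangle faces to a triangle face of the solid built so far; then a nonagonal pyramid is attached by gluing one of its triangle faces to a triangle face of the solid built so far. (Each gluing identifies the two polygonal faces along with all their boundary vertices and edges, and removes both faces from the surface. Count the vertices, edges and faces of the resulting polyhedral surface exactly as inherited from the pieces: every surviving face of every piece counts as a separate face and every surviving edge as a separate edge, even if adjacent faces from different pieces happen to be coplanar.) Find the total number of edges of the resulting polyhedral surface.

72

A dodecagonal antiprism: V=24, E=48, F=26.
Attach a hexagonal pyramid (V=7, E=12, F=7) along a 3-gon: merge 3 vertices and 3 edges, delete both glued faces → V=28, E=57, F=31.
Attach a nonagonal pyramid (V=10, E=18, F=10) along a 3-gon: merge 3 vertices and 3 edges, delete both glued faces → V=35, E=72, F=39.
Check: V − E + F = 35 − 72 + 39 = 2.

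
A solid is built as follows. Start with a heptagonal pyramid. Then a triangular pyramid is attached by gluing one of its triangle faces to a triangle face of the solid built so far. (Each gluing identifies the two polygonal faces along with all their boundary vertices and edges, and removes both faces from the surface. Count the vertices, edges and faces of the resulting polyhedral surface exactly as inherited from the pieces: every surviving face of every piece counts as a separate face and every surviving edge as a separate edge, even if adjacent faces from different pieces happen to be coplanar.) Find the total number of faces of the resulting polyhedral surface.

A heptagonal pyramid: V=8, E=14, F=8.
Attach a triangular pyramid (V=4, E=6, F=4) along a 3-gon: merge 3 vertices and 3 edges, delete both glued faces → V=9, E=17, F=10.
Check: V − E + F = 9 − 17 + 10 = 2.

10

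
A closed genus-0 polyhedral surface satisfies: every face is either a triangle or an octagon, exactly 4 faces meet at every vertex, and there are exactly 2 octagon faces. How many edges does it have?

Let x be the number of triangles; then F = 2 + x.
Edge–face incidences: 2E = 8·2 + 3·x = 16 + 3x.
Every vertex has degree 4, so 4V = 2E.
Euler: V − E + F = 2 ⇒ (2E)/4 − E + (2 + x) = 2.
Multiply by 8: 2·(2E) − 4·(2E) + 8·(2 + x) = 16, i.e. 16 + 8x − 2·(16 + 3x) = 16.
Collecting terms: 2x − 16 = 16, so 2x = 32, so x = 16.
Then 2E = 16 + 3·16 = 64, so E = 32, V = 2E/4 = 16, F = 2 + 16 = 18.

32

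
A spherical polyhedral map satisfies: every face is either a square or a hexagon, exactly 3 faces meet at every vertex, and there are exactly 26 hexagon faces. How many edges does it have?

90

Let x be the number of squares; then F = 26 + x.
Edge–face incidences: 2E = 6·26 + 4·x = 156 + 4x.
Every vertex has degree 3, so 3V = 2E.
Euler: V − E + F = 2 ⇒ (2E)/3 − E + (26 + x) = 2.
Multiply by 6: 2·(2E) − 3·(2E) + 6·(26 + x) = 12, i.e. 156 + 6x − (156 + 4x) = 12.
Collecting terms: 2x = 12, so x = 6.
Then 2E = 156 + 4·6 = 180, so E = 90, V = 2E/3 = 60, F = 26 + 6 = 32.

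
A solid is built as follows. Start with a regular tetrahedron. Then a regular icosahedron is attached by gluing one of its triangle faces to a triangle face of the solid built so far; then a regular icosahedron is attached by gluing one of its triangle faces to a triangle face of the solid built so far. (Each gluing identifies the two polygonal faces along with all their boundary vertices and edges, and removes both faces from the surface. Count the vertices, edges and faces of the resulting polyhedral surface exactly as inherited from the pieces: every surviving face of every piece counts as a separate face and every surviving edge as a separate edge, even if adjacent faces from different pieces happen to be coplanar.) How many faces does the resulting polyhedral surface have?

40

A regular tetrahedron: V=4, E=6, F=4.
Attach a regular icosahedron (V=12, E=30, F=20) along a 3-gon: merge 3 vertices and 3 edges, delete both glued faces → V=13, E=33, F=22.
Attach a regular icosahedron (V=12, E=30, F=20) along a 3-gon: merge 3 vertices and 3 edges, delete both glued faces → V=22, E=60, F=40.
Check: V − E + F = 22 − 60 + 40 = 2.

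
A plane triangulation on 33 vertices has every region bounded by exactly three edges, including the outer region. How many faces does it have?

62

In a plane triangulation 3F = 2E and V − E + F = 2, so F = 2V − 4 = 2·33 − 4 = 62.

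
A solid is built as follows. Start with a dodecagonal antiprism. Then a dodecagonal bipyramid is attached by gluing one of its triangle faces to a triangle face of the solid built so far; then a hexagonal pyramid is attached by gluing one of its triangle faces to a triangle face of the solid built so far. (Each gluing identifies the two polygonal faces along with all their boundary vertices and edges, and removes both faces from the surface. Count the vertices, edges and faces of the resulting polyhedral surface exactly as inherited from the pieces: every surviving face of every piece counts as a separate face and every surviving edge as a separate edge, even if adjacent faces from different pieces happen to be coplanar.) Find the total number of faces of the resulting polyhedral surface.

A dodecagonal antiprism: V=24, E=48, F=26.
Attach a dodecagonal bipyramid (V=14, E=36, F=24) along a 3-gon: merge 3 vertices and 3 edges, delete both glued faces → V=35, E=81, F=48.
Attach a hexagonal pyramid (V=7, E=12, F=7) along a 3-gon: merge 3 vertices and 3 edges, delete both glued faces → V=39, E=90, F=53.
Check: V − E + F = 39 − 90 + 53 = 2.

53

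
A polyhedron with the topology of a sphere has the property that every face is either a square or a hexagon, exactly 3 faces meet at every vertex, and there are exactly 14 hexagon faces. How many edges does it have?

Let x be the number of squares; then F = 14 + x.
Edge–face incidences: 2E = 6·14 + 4·x = 84 + 4x.
Every vertex has degree 3, so 3V = 2E.
Euler: V − E + F = 2 ⇒ (2E)/3 − E + (14 + x) = 2.
Multiply by 6: 2·(2E) − 3·(2E) + 6·(14 + x) = 12, i.e. 84 + 6x − (84 + 4x) = 12.
Collecting terms: 2x = 12, so x = 6.
Then 2E = 84 + 4·6 = 108, so E = 54, V = 2E/3 = 36, F = 14 + 6 = 20.

54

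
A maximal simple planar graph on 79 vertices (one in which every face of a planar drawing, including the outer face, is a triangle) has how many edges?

In a plane triangulation 3F = 2E and V − E + F = 2, so E = 3V − 6 = 3·79 − 6 = 231.

231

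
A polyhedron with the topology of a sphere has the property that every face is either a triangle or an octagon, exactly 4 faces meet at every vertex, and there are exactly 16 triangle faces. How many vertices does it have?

16

Let x be the number of octagons; then F = 16 + x.
Edge–face incidences: 2E = 3·16 + 8·x = 48 + 8x.
Every vertex has degree 4, so 4V = 2E.
Euler: V − E + F = 2 ⇒ (2E)/4 − E + (16 + x) = 2.
Multiply by 8: 2·(2E) − 4·(2E) + 8·(16 + x) = 16, i.e. 128 + 8x − 2·(48 + 8x) = 16.
Collecting terms: −8x + 32 = 16, so −8x = −16, so x = 2.
Then 2E = 48 + 8·2 = 64, so E = 32, V = 2E/4 = 16, F = 16 + 2 = 18.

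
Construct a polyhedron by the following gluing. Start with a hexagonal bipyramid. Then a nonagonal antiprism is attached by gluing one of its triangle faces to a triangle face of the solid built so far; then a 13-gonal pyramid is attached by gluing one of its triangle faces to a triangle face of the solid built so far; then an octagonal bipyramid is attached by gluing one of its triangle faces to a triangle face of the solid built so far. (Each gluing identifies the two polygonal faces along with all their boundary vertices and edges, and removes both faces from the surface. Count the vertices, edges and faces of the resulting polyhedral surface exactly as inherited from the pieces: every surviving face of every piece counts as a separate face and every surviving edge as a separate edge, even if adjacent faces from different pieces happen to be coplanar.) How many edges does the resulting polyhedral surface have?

95

A hexagonal bipyramid: V=8, E=18, F=12.
Attach a nonagonal antiprism (V=18, E=36, F=20) along a 3-gon: merge 3 vertices and 3 edges, delete both glued faces → V=23, E=51, F=30.
Attach a 13-gonal pyramid (V=14, E=26, F=14) along a 3-gon: merge 3 vertices and 3 edges, delete both glued faces → V=34, E=74, F=42.
Attach an octagonal bipyramid (V=10, E=24, F=16) along a 3-gon: merge 3 vertices and 3 edges, delete both glued faces → V=41, E=95, F=56.
Check: V − E + F = 41 − 95 + 56 = 2.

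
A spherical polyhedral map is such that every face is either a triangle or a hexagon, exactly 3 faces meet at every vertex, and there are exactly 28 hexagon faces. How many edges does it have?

90

Let x be the number of triangles; then F = 28 + x.
Edge–face incidences: 2E = 6·28 + 3·x = 168 + 3x.
Every vertex has degree 3, so 3V = 2E.
Euler: V − E + F = 2 ⇒ (2E)/3 − E + (28 + x) = 2.
Multiply by 6: 2·(2E) − 3·(2E) + 6·(28 + x) = 12, i.e. 168 + 6x − (168 + 3x) = 12.
Collecting terms: 3x = 12, so x = 4.
Then 2E = 168 + 3·4 = 180, so E = 90, V = 2E/3 = 60, F = 28 + 4 = 32.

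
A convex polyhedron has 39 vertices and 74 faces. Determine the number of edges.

Here V − E + F = 2.
E = V + F − (2) = 39 + 74 − (2) = 111.

111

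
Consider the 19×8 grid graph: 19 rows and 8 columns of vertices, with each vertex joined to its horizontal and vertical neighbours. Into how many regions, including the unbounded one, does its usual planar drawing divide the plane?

The grid has V = 19·8 = 152 vertices and E = 19·7 + 8·18 = 277 edges.
F = 2 − V + E = 2 − 152 + 277 = 127.

127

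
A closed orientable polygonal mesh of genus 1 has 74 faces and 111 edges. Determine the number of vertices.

37

For a closed orientable surface of genus 1, χ = 2 − 2·1 = 0.
V = 0 + E − F = 0 + 111 − 74 = 37.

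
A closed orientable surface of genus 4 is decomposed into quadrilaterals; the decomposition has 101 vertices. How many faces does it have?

107

χ = 2 − 2·4 = -6, and every face is a square so 4F = 2E.
V − E + F = -6 with E = 4F/2 gives 101 − (4/2 − 1)·F = -6, so F = 107 and E = 214.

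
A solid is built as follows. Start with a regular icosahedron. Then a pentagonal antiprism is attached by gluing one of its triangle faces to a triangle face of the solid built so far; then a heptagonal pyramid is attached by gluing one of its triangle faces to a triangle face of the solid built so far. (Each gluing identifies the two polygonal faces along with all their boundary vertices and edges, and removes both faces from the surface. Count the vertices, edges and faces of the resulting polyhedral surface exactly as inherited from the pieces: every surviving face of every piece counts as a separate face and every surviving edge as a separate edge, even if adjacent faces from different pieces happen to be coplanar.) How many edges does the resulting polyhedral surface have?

58

A regular icosahedron: V=12, E=30, F=20.
Attach a pentagonal antiprism (V=10, E=20, F=12) along a 3-gon: merge 3 vertices and 3 edges, delete both glued faces → V=19, E=47, F=30.
Attach a heptagonal pyramid (V=8, E=14, F=8) along a 3-gon: merge 3 vertices and 3 edges, delete both glued faces → V=24, E=58, F=36.
Check: V − E + F = 24 − 58 + 36 = 2.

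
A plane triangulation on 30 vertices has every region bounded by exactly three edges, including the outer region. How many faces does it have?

In a plane triangulation 3F = 2E and V − E + F = 2, so F = 2V − 4 = 2·30 − 4 = 56.

56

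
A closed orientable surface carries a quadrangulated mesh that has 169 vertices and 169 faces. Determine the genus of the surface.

1

Every face is a square, so 2E = 4·169 = 676, giving E = 338.
χ = V − E + F = 169 − 338 + 169 = 0.
For a closed orientable surface χ = 2 − 2g, so g = (2 − (0))/2 = 1.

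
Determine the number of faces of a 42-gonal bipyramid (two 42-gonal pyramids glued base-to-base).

A bipyramid over an n-gon has 2n triangular faces and n + 2 vertices: V = 42 + 2 = 44, E = 3·42 = 126, F = 2·42 = 84.

84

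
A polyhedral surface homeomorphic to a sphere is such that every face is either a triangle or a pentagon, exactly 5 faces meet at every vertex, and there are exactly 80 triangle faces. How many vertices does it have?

Let x be the number of pentagons; then F = 80 + x.
Edge–face incidences: 2E = 3·80 + 5·x = 240 + 5x.
Every vertex has degree 5, so 5V = 2E.
Euler: V − E + F = 2 ⇒ (2E)/5 − E + (80 + x) = 2.
Multiply by 10: 2·(2E) − 5·(2E) + 10·(80 + x) = 20, i.e. 800 + 10x − 3·(240 + 5x) = 20.
Collecting terms: −5x + 80 = 20, so −5x = −60, so x = 12.
Then 2E = 240 + 5·12 = 300, so E = 150, V = 2E/5 = 60, F = 80 + 12 = 92.

60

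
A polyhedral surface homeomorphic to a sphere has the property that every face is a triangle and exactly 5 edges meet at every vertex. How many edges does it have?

Each face has 3 edges and each edge borders two faces, so 2E = 3F.
Each vertex has degree 5, so 5V = 2E and hence V = 3F/5.
Euler: V − E + F = 2 ⇒ (3F/5) − (3F/2) + F = 2.
Multiply by 10: (6 − 15 + 10)F = 20, i.e. 1F = 20.
So F = 20, E = 3·20/2 = 30, V = 3·20/5 = 12.

30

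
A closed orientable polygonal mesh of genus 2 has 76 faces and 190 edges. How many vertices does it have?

112

For a closed orientable surface of genus 2, χ = 2 − 2·2 = -2.
V = -2 + E − F = -2 + 190 − 76 = 112.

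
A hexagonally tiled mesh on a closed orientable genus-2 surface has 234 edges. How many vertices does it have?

χ = 2 − 2·2 = -2, and every face is a hexagon so 6F = 2E.
F = 2E/6 = 78. Then V = -2 + E − F = -2 + 234 − 78 = 154.

154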